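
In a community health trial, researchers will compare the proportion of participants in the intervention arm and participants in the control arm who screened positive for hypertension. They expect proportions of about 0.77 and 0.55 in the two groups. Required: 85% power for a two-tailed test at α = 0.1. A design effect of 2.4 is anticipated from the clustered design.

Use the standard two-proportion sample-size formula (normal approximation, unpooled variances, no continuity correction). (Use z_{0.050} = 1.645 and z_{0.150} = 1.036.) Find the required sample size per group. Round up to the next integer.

n = 152 per group

n = (z_{α/2} + z_β)² · [p₁(1−p₁) + p₂(1−p₂)] / (p₁ − p₂)²
  = (1.645 + 1.036)² · (0.77·0.23 + 0.55·0.45) / (0.22)²
  = (2.681)² · (0.1771 + 0.2475) / 0.0484
  = 7.1878 · 0.4246 / 0.0484
  = 63.06
Design effect: 2.4 × 63.06 = 151.34.
Round up → n = 152 per group.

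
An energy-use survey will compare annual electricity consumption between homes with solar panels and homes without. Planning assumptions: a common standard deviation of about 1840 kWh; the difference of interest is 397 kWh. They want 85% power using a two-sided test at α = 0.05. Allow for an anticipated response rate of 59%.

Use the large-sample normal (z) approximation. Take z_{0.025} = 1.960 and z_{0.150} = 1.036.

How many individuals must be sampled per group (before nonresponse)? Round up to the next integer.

n = (z_{α/2} + z_β)² · (σ₁² + σ₂²) / δ²
  = (1.960 + 1.036)² · (2·1840² = 6771200) / 397²
  = 8.9760 · 6771200 / 157609
  = 385.63
Adjust for 59% response: 385.63 / 0.59 = 653.61.
Round up → n = 654 per group.

n = 654 per group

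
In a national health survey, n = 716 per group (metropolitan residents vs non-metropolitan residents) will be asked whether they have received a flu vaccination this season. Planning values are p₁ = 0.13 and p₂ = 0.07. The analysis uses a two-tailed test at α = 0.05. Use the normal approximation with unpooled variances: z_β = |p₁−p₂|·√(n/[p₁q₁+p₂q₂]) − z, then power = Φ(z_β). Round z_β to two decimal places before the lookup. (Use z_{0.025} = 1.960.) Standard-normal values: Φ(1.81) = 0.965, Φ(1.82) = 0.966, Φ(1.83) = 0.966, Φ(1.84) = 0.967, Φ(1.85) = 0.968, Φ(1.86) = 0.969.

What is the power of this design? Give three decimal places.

Power ≈ 0.967

z_β = |p₁−p₂|·√(n/[p₁q₁+p₂q₂]) − z_{α/2}
    = 0.06 · √(716/0.1782) − 1.960
    = 0.06 · 63.3874 − 1.960
    = 3.8032 − 1.960 = 1.8432 → 1.84
Power = Φ(1.84) = 0.967.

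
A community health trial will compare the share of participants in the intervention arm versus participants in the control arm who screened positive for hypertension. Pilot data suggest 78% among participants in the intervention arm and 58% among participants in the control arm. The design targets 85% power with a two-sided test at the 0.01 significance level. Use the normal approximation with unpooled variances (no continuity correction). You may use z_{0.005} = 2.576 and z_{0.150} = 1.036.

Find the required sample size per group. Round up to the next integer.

n = 136 per group

n = (z_{α/2} + z_β)² · [p₁(1−p₁) + p₂(1−p₂)] / (p₁ − p₂)²
  = (2.576 + 1.036)² · (0.78·0.22 + 0.58·0.42) / (0.20)²
  = (3.612)² · (0.1716 + 0.2436) / 0.0400
  = 13.0465 · 0.4152 / 0.0400
  = 135.42
Round up → n = 136 per group.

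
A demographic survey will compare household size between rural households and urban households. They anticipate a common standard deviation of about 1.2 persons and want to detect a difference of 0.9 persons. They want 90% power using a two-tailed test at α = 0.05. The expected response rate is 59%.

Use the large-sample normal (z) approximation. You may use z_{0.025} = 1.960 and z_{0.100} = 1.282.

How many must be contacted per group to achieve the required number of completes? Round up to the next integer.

n = (z_{α/2} + z_β)² · (σ₁² + σ₂²) / δ²
  = (1.960 + 1.282)² · (2·1.2² = 2.88) / 0.9²
  = 10.5106 · 2.88 / 0.81
  = 37.37
Adjust for 59% response: 37.37 / 0.59 = 63.34.
Round up → n = 64 per group.

n = 64 per group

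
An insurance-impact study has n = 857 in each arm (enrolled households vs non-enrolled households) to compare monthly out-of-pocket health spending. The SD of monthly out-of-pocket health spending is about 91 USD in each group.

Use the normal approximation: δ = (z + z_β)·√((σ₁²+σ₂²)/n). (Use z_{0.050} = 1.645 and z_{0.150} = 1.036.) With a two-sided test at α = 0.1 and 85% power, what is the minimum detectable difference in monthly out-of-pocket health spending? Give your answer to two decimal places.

Minimum detectable difference ≈ 11.79 USD

δ = (z_{α/2} + z_β) · √((σ₁²+σ₂²)/n)
  = (1.645 + 1.036) · √(16562/857)
  = 2.681 · √19.3256
  = 2.681 · 4.3961
  = 11.7859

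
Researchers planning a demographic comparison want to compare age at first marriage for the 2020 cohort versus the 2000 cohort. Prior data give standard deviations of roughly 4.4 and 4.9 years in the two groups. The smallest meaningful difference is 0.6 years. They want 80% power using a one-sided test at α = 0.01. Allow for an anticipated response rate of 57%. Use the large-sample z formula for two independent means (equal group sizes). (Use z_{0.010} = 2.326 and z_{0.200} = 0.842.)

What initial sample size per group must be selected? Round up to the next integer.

n = (z_α + z_β)² · (σ₁² + σ₂²) / δ²
  = (2.326 + 0.842)² · (4.4² + 4.9² = 43.37) / 0.6²
  = 10.0362 · 43.37 / 0.36
  = 1209.09
Adjust for 57% response: 1209.09 / 0.57 = 2121.20.
Round up → n = 2122 per group.

n = 2122 per group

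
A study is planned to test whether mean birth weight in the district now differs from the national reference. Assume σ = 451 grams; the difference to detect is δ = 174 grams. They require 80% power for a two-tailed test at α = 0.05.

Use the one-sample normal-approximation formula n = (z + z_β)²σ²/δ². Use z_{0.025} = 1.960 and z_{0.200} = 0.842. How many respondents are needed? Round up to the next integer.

n = 53

n = (z_{α/2} + z_β)² · σ² / δ²
  = (1.960 + 0.842)² · 451² / 174²
  = 7.8512 · 203401 / 30276
  = 52.75
Round up → n = 53.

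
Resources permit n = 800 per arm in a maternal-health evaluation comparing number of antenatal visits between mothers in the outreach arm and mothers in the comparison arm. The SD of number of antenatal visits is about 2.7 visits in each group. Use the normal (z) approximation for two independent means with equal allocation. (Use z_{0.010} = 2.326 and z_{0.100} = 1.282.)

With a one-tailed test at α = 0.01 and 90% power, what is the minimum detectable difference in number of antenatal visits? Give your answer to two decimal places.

Minimum detectable difference ≈ 0.49 visits

δ = (z_α + z_β) · √((σ₁²+σ₂²)/n)
  = (2.326 + 1.282) · √(14.58/800)
  = 3.608 · √0.01823
  = 3.608 · 0.1350
  = 0.4871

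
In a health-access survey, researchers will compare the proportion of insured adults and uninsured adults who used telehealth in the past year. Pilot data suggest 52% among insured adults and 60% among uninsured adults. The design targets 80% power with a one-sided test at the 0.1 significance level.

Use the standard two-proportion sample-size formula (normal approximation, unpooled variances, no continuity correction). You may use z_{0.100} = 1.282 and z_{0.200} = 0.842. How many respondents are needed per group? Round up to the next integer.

n = 346 per group

n = (z_α + z_β)² · [p₁(1−p₁) + p₂(1−p₂)] / (p₁ − p₂)²
  = (1.282 + 0.842)² · (0.52·0.48 + 0.60·0.40) / (-0.08)²
  = (2.124)² · (0.2496 + 0.2400) / 0.0064
  = 4.5114 · 0.4896 / 0.0064
  = 345.12
Round up → n = 346 per group.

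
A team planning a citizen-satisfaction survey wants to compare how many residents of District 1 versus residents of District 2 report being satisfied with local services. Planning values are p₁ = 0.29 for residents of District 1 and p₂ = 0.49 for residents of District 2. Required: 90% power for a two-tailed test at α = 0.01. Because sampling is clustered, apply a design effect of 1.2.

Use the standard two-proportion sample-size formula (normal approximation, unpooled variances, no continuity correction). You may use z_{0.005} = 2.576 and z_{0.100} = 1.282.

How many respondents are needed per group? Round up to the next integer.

n = (z_{α/2} + z_β)² · [p₁(1−p₁) + p₂(1−p₂)] / (p₁ − p₂)²
  = (2.576 + 1.282)² · (0.29·0.71 + 0.49·0.51) / (-0.20)²
  = (3.858)² · (0.2059 + 0.2499) / 0.0400
  = 14.8842 · 0.4558 / 0.0400
  = 169.61
Design effect: 1.2 × 169.61 = 203.53.
Round up → n = 204 per group.

n = 204 per group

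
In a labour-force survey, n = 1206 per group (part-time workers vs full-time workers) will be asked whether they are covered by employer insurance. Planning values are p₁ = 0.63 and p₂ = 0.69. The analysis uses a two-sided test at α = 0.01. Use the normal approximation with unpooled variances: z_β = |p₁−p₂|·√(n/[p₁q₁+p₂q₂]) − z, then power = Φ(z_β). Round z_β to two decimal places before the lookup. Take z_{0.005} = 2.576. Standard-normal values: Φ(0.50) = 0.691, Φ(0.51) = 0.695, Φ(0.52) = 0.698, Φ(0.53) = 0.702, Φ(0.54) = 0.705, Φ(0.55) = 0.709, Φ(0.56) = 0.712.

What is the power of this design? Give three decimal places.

Power ≈ 0.705

z_β = |p₁−p₂|·√(n/[p₁q₁+p₂q₂]) − z_{α/2}
    = 0.06 · √(1206/0.4470) − 2.576
    = 0.06 · 51.9421 − 2.576
    = 3.1165 − 2.576 = 0.5405 → 0.54
Power = Φ(0.54) = 0.705.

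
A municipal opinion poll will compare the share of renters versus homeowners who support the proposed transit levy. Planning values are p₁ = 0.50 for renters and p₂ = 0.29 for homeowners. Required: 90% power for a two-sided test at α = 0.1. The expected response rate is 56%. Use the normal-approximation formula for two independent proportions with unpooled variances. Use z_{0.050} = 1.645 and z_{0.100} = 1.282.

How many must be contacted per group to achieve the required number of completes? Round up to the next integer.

n = 159 per group

n = (z_{α/2} + z_β)² · [p₁(1−p₁) + p₂(1−p₂)] / (p₁ − p₂)²
  = (1.645 + 1.282)² · (0.50·0.50 + 0.29·0.71) / (0.21)²
  = (2.927)² · (0.2500 + 0.2059) / 0.0441
  = 8.5673 · 0.4559 / 0.0441
  = 88.57
Adjust for 56% response: 88.57 / 0.56 = 158.16.
Round up → n = 159 per group.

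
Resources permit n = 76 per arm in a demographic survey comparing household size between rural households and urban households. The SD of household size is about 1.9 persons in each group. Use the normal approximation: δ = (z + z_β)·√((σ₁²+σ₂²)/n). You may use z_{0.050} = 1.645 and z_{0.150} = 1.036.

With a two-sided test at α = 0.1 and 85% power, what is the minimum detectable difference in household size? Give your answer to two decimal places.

Minimum detectable difference ≈ 0.83 persons

δ = (z_{α/2} + z_β) · √((σ₁²+σ₂²)/n)
  = (1.645 + 1.036) · √(7.22/76)
  = 2.681 · √0.095
  = 2.681 · 0.3082
  = 0.8263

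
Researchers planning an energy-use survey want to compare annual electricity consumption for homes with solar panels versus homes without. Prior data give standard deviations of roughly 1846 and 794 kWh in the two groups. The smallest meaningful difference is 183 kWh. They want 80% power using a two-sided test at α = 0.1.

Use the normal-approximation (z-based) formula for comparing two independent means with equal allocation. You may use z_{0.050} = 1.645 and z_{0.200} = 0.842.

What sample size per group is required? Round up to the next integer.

n = 746 per group

n = (z_{α/2} + z_β)² · (σ₁² + σ₂²) / δ²
  = (1.645 + 0.842)² · (1846² + 794² = 4038152) / 183²
  = 6.1852 · 4038152 / 33489
  = 745.82
Round up → n = 746 per group.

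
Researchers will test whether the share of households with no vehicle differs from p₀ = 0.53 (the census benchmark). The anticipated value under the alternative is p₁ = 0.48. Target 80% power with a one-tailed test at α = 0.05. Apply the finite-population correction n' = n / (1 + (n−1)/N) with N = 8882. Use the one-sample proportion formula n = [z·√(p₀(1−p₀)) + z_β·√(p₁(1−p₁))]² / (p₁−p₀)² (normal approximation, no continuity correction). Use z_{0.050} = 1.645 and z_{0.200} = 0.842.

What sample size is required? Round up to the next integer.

n = 577

n = [z_α·√(p₀q₀) + z_β·√(p₁q₁)]² / (p₁ − p₀)²
  = [1.645·√(0.53·0.47) + 0.842·√(0.48·0.52)]² / (-0.05)²
  = [1.645·0.4991 + 0.842·0.4996]² / 0.0025
  = [1.2417]² / 0.0025
  = 616.71
Finite-population correction (N = 8882): 616.71 / (1 + (616.71 − 1)/8882) = 576.73.
Round up → n = 577.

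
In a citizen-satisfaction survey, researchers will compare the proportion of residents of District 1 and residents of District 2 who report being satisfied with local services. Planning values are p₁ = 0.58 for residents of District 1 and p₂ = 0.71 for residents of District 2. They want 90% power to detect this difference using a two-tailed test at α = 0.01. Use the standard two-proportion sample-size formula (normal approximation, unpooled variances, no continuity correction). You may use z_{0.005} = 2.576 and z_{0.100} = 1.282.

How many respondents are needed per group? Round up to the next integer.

n = (z_{α/2} + z_β)² · [p₁(1−p₁) + p₂(1−p₂)] / (p₁ − p₂)²
  = (2.576 + 1.282)² · (0.58·0.42 + 0.71·0.29) / (-0.13)²
  = (3.858)² · (0.2436 + 0.2059) / 0.0169
  = 14.8842 · 0.4495 / 0.0169
  = 395.88
Round up → n = 396 per group.

n = 396 per group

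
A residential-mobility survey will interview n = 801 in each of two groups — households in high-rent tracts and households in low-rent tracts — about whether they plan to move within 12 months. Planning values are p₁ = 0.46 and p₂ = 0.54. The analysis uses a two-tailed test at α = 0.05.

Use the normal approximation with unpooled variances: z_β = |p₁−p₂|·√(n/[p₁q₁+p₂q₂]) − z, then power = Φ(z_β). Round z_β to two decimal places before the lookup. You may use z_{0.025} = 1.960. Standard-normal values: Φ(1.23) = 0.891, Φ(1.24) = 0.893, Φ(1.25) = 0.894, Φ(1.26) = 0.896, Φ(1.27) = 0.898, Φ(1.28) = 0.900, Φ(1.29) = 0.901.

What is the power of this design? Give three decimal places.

z_β = |p₁−p₂|·√(n/[p₁q₁+p₂q₂]) − z_{α/2}
    = 0.08 · √(801/0.4968) − 1.960
    = 0.08 · 40.1537 − 1.960
    = 3.2123 − 1.960 = 1.2523 → 1.25
Power = Φ(1.25) = 0.894.

Power ≈ 0.894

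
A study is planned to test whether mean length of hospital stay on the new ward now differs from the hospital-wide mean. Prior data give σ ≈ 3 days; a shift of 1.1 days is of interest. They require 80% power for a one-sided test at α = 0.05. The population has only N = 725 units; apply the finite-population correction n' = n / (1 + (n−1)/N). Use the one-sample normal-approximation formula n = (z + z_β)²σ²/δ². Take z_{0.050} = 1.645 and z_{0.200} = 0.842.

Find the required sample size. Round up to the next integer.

n = 44

n = (z_α + z_β)² · σ² / δ²
  = (1.645 + 0.842)² · 3² / 1.1²
  = 6.1852 · 9 / 1.21
  = 46.01
Finite-population correction (N = 725): 46.01 / (1 + (46.01 − 1)/725) = 43.32.
Round up → n = 44.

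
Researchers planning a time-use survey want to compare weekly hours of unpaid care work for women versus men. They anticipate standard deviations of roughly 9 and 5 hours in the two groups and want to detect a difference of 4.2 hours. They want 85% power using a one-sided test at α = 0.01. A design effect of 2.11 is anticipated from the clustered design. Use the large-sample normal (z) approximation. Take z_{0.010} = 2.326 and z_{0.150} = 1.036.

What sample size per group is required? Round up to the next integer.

n = 144 per group

n = (z_α + z_β)² · (σ₁² + σ₂²) / δ²
  = (2.326 + 1.036)² · (9² + 5² = 106) / 4.2²
  = 11.3030 · 106 / 17.64
  = 67.92
Design effect: 2.11 × 67.92 = 143.31.
Round up → n = 144 per group.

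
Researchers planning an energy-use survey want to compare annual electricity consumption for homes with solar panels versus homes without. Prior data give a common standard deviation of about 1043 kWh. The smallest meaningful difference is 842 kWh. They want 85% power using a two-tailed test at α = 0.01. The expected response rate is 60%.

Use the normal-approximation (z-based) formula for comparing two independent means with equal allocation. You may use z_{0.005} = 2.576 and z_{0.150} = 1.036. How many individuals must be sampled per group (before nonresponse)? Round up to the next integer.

n = 67 per group

n = (z_{α/2} + z_β)² · (σ₁² + σ₂²) / δ²
  = (2.576 + 1.036)² · (2·1043² = 2175698) / 842²
  = 13.0465 · 2175698 / 708964
  = 40.04
Adjust for 60% response: 40.04 / 0.60 = 66.73.
Round up → n = 67 per group.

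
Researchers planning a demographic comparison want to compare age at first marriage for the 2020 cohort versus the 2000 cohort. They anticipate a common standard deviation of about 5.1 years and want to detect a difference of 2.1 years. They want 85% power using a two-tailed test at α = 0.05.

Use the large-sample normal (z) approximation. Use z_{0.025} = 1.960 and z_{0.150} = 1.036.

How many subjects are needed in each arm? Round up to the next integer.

n = (z_{α/2} + z_β)² · (σ₁² + σ₂²) / δ²
  = (1.960 + 1.036)² · (2·5.1² = 52.02) / 2.1²
  = 8.9760 · 52.02 / 4.41
  = 105.88
Round up → n = 106 per group.

n = 106 per group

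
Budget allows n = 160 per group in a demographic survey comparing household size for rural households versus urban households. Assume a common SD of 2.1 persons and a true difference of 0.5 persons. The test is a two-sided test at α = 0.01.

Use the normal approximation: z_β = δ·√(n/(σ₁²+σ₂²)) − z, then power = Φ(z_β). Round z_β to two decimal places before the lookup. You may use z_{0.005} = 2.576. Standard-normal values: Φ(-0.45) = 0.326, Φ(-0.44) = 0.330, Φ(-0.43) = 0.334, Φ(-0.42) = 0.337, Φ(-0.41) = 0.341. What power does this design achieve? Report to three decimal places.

z_β = δ·√(n/(σ₁²+σ₂²)) − z_{α/2}
    = 0.5 · √(160/8.82) − 2.576
    = 0.5 · 4.25918 − 2.576
    = 2.1296 − 2.576 = -0.4464 → -0.45
Power = Φ(-0.45) = 0.326.

Power ≈ 0.326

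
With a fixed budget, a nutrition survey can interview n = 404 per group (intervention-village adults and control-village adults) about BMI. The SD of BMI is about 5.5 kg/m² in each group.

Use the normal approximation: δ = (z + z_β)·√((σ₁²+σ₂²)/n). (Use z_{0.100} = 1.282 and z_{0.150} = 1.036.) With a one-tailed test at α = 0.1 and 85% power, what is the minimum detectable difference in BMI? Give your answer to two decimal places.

Minimum detectable difference ≈ 0.90 kg/m²

δ = (z_α + z_β) · √((σ₁²+σ₂²)/n)
  = (1.282 + 1.036) · √(60.5/404)
  = 2.318 · √0.14975
  = 2.318 · 0.3870
  = 0.8970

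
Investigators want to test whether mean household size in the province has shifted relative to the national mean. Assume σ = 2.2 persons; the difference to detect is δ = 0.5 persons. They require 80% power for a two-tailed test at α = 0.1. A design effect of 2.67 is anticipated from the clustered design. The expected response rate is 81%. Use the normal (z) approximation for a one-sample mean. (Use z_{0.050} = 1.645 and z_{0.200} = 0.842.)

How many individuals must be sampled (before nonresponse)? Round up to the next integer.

n = 395

n = (z_{α/2} + z_β)² · σ² / δ²
  = (1.645 + 0.842)² · 2.2² / 0.5²
  = 6.1852 · 4.84 / 0.25
  = 119.74
Design effect: 2.67 × 119.74 = 319.72.
Adjust for 81% response: 319.72 / 0.81 = 394.71.
Round up → n = 395.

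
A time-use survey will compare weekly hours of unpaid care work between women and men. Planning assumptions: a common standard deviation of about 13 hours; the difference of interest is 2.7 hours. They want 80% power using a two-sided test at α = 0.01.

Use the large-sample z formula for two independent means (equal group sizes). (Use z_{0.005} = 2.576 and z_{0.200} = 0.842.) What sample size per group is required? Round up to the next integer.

n = (z_{α/2} + z_β)² · (σ₁² + σ₂²) / δ²
  = (2.576 + 0.842)² · (2·13² = 338) / 2.7²
  = 11.6827 · 338 / 7.29
  = 541.67
Round up → n = 542 per group.

n = 542 per group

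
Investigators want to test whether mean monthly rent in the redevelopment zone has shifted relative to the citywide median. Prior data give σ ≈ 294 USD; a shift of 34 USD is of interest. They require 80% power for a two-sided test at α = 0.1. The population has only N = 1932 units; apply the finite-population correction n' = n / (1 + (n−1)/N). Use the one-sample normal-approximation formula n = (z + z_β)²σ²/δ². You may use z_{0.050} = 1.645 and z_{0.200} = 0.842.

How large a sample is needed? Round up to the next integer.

n = (z_{α/2} + z_β)² · σ² / δ²
  = (1.645 + 0.842)² · 294² / 34²
  = 6.1852 · 86436 / 1156
  = 462.48
Finite-population correction (N = 1932): 462.48 / (1 + (462.48 − 1)/1932) = 373.31.
Round up → n = 374.

n = 374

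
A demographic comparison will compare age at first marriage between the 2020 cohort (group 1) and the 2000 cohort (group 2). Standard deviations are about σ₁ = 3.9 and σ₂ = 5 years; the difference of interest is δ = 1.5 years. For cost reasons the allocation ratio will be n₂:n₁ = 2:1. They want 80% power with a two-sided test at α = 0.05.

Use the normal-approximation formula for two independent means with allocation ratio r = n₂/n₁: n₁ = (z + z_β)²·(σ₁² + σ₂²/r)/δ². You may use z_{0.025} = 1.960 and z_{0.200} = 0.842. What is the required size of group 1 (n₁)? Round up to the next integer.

n₁ = (z_{α/2} + z_β)² · (σ₁² + σ₂²/r) / δ²
   = (1.960 + 0.842)² · (3.9² + 5²/2) / 1.5²
   = 7.8512 · (15.21 + 12.5) / 2.25
   = 7.8512 · 27.71 / 2.25
   = 96.69
Round up → n₁ = 97; n₂ = r·n₁ = 2 × 97 = 194.

n₁ = 97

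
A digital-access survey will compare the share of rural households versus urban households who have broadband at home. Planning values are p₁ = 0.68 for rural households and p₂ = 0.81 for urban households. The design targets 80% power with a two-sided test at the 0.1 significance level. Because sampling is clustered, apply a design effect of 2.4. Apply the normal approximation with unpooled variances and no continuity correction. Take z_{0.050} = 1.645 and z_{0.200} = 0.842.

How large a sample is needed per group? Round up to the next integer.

n = 327 per group

n = (z_{α/2} + z_β)² · [p₁(1−p₁) + p₂(1−p₂)] / (p₁ − p₂)²
  = (1.645 + 0.842)² · (0.68·0.32 + 0.81·0.19) / (-0.13)²
  = (2.487)² · (0.2176 + 0.1539) / 0.0169
  = 6.1852 · 0.3715 / 0.0169
  = 135.96
Design effect: 2.4 × 135.96 = 326.31.
Round up → n = 327 per group.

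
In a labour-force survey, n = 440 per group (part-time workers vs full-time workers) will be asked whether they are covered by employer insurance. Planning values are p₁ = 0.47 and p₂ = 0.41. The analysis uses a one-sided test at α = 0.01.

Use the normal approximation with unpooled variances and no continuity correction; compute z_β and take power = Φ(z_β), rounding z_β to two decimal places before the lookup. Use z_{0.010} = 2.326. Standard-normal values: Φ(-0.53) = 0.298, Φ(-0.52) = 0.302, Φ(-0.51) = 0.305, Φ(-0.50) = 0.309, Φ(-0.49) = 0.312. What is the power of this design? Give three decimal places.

z_β = |p₁−p₂|·√(n/[p₁q₁+p₂q₂]) − z_α
    = 0.06 · √(440/0.4910) − 2.326
    = 0.06 · 29.9354 − 2.326
    = 1.7961 − 2.326 = -0.5299 → -0.53
Power = Φ(-0.53) = 0.298.

Power ≈ 0.298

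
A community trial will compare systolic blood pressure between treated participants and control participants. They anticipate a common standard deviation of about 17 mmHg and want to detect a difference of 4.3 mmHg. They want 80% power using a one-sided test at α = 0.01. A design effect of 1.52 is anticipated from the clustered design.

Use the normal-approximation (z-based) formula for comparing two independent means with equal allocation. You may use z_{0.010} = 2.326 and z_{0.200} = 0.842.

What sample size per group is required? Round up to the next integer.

n = (z_α + z_β)² · (σ₁² + σ₂²) / δ²
  = (2.326 + 0.842)² · (2·17² = 578) / 4.3²
  = 10.0362 · 578 / 18.49
  = 313.73
Design effect: 1.52 × 313.73 = 476.88.
Round up → n = 477 per group.

n = 477 per group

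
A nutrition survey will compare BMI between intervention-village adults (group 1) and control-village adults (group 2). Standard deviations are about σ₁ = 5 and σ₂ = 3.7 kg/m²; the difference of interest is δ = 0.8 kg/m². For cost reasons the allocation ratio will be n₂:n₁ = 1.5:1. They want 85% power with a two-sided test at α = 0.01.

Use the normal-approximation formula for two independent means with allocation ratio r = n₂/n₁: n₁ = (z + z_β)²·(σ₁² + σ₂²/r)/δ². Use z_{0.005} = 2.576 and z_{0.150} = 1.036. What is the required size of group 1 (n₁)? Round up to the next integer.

n₁ = (z_{α/2} + z_β)² · (σ₁² + σ₂²/r) / δ²
   = (2.576 + 1.036)² · (5² + 3.7²/1.5) / 0.8²
   = 13.0465 · (25 + 9.1267) / 0.64
   = 13.0465 · 34.1267 / 0.64
   = 695.68
Round up → n₁ = 696; n₂ = r·n₁ = 1.5 × 696 = 1044.

n₁ = 696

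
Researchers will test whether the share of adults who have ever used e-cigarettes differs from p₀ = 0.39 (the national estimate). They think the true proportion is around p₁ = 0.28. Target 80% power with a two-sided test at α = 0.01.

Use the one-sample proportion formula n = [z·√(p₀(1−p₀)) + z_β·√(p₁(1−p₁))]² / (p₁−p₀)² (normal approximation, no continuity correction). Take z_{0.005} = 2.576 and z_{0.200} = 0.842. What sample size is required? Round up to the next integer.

n = 221

n = [z_{α/2}·√(p₀q₀) + z_β·√(p₁q₁)]² / (p₁ − p₀)²
  = [2.576·√(0.39·0.61) + 0.842·√(0.28·0.72)]² / (-0.11)²
  = [2.576·0.4877 + 0.842·0.4490]² / 0.0121
  = [1.6345]² / 0.0121
  = 220.79
Round up → n = 221.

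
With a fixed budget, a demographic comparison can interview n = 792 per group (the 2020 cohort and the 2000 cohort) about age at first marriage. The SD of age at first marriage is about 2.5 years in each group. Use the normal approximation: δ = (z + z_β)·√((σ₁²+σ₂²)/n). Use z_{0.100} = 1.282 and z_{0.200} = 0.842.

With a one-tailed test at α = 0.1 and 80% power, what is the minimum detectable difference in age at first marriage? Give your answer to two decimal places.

δ = (z_α + z_β) · √((σ₁²+σ₂²)/n)
  = (1.282 + 0.842) · √(12.5/792)
  = 2.124 · √0.01578
  = 2.124 · 0.1256
  = 0.2668

Minimum detectable difference ≈ 0.27 years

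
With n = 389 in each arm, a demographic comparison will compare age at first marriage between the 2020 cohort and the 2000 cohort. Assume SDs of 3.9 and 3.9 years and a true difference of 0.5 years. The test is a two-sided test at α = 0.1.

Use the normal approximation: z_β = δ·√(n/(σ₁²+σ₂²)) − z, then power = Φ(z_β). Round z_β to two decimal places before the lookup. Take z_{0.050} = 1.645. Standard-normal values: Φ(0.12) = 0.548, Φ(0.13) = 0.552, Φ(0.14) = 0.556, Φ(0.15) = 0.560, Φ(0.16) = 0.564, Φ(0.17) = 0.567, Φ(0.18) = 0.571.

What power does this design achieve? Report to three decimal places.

z_β = δ·√(n/(σ₁²+σ₂²)) − z_{α/2}
    = 0.5 · √(389/30.42) − 1.645
    = 0.5 · 3.57598 − 1.645
    = 1.7880 − 1.645 = 0.1430 → 0.14
Power = Φ(0.14) = 0.556.

Power ≈ 0.556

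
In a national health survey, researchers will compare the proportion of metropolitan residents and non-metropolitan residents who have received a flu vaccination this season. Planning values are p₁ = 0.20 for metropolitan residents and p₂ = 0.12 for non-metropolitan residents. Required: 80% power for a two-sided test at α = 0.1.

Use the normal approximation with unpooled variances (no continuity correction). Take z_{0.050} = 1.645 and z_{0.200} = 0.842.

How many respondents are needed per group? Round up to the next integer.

n = (z_{α/2} + z_β)² · [p₁(1−p₁) + p₂(1−p₂)] / (p₁ − p₂)²
  = (1.645 + 0.842)² · (0.20·0.80 + 0.12·0.88) / (0.08)²
  = (2.487)² · (0.1600 + 0.1056) / 0.0064
  = 6.1852 · 0.2656 / 0.0064
  = 256.68
Round up → n = 257 per group.

n = 257 per group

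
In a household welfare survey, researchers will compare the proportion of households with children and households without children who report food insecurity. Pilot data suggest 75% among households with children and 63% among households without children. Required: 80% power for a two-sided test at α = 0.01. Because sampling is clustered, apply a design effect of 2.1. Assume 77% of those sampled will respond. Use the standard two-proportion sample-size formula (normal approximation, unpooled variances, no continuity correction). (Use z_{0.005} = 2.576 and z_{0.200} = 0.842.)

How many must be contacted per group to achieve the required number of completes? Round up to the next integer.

n = 931 per group

n = (z_{α/2} + z_β)² · [p₁(1−p₁) + p₂(1−p₂)] / (p₁ − p₂)²
  = (2.576 + 0.842)² · (0.75·0.25 + 0.63·0.37) / (0.12)²
  = (3.418)² · (0.1875 + 0.2331) / 0.0144
  = 11.6827 · 0.4206 / 0.0144
  = 341.23
Design effect: 2.1 × 341.23 = 716.59.
Adjust for 77% response: 716.59 / 0.77 = 930.64.
Round up → n = 931 per group.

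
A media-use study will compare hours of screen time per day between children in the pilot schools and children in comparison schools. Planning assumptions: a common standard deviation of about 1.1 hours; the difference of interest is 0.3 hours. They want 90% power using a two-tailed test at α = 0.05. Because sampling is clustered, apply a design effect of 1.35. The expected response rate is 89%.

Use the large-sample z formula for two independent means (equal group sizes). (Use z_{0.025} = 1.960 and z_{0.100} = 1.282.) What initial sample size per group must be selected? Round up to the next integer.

n = (z_{α/2} + z_β)² · (σ₁² + σ₂²) / δ²
  = (1.960 + 1.282)² · (2·1.1² = 2.42) / 0.3²
  = 10.5106 · 2.42 / 0.09
  = 282.62
Design effect: 1.35 × 282.62 = 381.53.
Adjust for 89% response: 381.53 / 0.89 = 428.69.
Round up → n = 429 per group.

n = 429 per group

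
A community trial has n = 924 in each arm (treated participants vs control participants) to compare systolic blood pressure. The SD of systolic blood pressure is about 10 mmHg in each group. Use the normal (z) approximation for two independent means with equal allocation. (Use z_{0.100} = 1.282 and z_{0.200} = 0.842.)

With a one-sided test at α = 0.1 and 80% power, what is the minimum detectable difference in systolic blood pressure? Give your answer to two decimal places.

Minimum detectable difference ≈ 0.99 mmHg

δ = (z_α + z_β) · √((σ₁²+σ₂²)/n)
  = (1.282 + 0.842) · √(200/924)
  = 2.124 · √0.21645
  = 2.124 · 0.4652
  = 0.9882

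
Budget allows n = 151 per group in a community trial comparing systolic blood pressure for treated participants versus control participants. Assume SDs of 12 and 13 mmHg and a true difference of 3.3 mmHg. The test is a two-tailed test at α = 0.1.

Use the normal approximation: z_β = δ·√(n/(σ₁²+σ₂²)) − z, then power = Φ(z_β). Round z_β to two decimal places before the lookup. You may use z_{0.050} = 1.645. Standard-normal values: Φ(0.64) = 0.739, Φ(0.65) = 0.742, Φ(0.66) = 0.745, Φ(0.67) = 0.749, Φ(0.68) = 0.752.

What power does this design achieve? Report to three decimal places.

Power ≈ 0.742

z_β = δ·√(n/(σ₁²+σ₂²)) − z_{α/2}
    = 3.3 · √(151/313) − 1.645
    = 3.3 · 0.69457 − 1.645
    = 2.2921 − 1.645 = 0.6471 → 0.65
Power = Φ(0.65) = 0.742.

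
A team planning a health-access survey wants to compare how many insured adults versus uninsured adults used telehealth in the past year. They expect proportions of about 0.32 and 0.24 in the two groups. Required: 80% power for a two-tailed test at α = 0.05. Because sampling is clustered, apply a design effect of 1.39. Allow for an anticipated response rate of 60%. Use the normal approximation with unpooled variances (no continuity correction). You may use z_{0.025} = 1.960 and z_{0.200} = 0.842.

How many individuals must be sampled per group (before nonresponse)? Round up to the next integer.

n = (z_{α/2} + z_β)² · [p₁(1−p₁) + p₂(1−p₂)] / (p₁ − p₂)²
  = (1.960 + 0.842)² · (0.32·0.68 + 0.24·0.76) / (0.08)²
  = (2.802)² · (0.2176 + 0.1824) / 0.0064
  = 7.8512 · 0.4000 / 0.0064
  = 490.70
Design effect: 1.39 × 490.70 = 682.07.
Adjust for 60% response: 682.07 / 0.60 = 1136.79.
Round up → n = 1137 per group.

n = 1137 per group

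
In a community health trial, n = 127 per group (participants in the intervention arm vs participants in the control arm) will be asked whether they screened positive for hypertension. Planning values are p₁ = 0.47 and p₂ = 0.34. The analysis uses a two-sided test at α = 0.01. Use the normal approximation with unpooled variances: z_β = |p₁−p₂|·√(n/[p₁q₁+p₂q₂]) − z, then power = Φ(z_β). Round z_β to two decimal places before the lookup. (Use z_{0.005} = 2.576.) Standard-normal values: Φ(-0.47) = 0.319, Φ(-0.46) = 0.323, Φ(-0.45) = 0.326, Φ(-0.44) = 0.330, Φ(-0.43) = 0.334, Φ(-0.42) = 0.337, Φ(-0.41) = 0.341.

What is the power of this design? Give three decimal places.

z_β = |p₁−p₂|·√(n/[p₁q₁+p₂q₂]) − z_{α/2}
    = 0.13 · √(127/0.4735) − 2.576
    = 0.13 · 16.3773 − 2.576
    = 2.1290 − 2.576 = -0.4470 → -0.45
Power = Φ(-0.45) = 0.326.

Power ≈ 0.326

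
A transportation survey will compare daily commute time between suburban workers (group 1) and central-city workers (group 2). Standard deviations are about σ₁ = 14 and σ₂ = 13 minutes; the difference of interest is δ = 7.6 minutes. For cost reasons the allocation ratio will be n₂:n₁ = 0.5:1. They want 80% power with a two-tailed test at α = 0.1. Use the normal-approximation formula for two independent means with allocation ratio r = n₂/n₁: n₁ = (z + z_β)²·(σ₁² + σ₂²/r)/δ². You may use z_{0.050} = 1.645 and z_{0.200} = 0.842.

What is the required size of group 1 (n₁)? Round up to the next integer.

n₁ = 58

n₁ = (z_{α/2} + z_β)² · (σ₁² + σ₂²/r) / δ²
   = (1.645 + 0.842)² · (14² + 13²/0.5) / 7.6²
   = 6.1852 · (196 + 338) / 57.76
   = 6.1852 · 534 / 57.76
   = 57.18
Round up → n₁ = 58; n₂ = r·n₁ = 0.5 × 58 = 29.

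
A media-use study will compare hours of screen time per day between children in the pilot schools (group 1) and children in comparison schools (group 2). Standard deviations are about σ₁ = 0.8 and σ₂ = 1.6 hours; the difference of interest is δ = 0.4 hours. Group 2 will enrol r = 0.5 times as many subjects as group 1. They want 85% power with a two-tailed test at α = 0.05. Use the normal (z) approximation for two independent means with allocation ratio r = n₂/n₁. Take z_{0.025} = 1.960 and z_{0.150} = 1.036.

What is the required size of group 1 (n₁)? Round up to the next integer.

n₁ = (z_{α/2} + z_β)² · (σ₁² + σ₂²/r) / δ²
   = (1.960 + 1.036)² · (0.8² + 1.6²/0.5) / 0.4²
   = 8.9760 · (0.64 + 5.12) / 0.16
   = 8.9760 · 5.76 / 0.16
   = 323.14
Round up → n₁ = 324; n₂ = r·n₁ = 0.5 × 324 = 162.

n₁ = 324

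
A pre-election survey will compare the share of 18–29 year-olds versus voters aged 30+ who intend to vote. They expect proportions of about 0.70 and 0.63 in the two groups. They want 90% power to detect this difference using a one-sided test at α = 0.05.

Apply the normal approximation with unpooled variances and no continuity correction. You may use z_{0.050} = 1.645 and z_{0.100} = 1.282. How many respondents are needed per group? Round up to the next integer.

n = 775 per group

n = (z_α + z_β)² · [p₁(1−p₁) + p₂(1−p₂)] / (p₁ − p₂)²
  = (1.645 + 1.282)² · (0.70·0.30 + 0.63·0.37) / (0.07)²
  = (2.927)² · (0.2100 + 0.2331) / 0.0049
  = 8.5673 · 0.4431 / 0.0049
  = 774.73
Round up → n = 775 per group.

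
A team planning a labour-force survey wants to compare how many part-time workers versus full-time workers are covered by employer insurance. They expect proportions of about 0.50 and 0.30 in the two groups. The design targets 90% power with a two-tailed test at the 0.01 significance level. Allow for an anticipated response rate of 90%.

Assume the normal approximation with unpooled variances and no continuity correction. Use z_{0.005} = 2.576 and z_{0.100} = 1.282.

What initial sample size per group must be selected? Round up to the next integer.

n = 191 per group

n = (z_{α/2} + z_β)² · [p₁(1−p₁) + p₂(1−p₂)] / (p₁ − p₂)²
  = (2.576 + 1.282)² · (0.50·0.50 + 0.30·0.70) / (0.20)²
  = (3.858)² · (0.2500 + 0.2100) / 0.0400
  = 14.8842 · 0.4600 / 0.0400
  = 171.17
Adjust for 90% response: 171.17 / 0.90 = 190.19.
Round up → n = 191 per group.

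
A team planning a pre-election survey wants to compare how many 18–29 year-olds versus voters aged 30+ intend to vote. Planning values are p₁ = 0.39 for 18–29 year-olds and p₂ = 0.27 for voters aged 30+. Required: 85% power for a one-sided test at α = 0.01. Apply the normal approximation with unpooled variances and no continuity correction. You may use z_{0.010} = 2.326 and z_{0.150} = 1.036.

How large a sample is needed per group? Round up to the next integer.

n = 342 per group

n = (z_α + z_β)² · [p₁(1−p₁) + p₂(1−p₂)] / (p₁ − p₂)²
  = (2.326 + 1.036)² · (0.39·0.61 + 0.27·0.73) / (0.12)²
  = (3.362)² · (0.2379 + 0.1971) / 0.0144
  = 11.3030 · 0.4350 / 0.0144
  = 341.45
Round up → n = 342 per group.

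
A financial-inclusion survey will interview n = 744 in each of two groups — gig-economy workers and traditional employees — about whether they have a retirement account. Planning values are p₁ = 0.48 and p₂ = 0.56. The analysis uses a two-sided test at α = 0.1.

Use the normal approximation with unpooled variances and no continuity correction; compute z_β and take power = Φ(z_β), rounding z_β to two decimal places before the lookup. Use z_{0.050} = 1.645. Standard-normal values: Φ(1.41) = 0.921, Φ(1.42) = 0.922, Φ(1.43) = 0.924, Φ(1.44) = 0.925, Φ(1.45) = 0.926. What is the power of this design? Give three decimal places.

z_β = |p₁−p₂|·√(n/[p₁q₁+p₂q₂]) − z_{α/2}
    = 0.08 · √(744/0.4960) − 1.645
    = 0.08 · 38.7298 − 1.645
    = 3.0984 − 1.645 = 1.4534 → 1.45
Power = Φ(1.45) = 0.926.

Power ≈ 0.926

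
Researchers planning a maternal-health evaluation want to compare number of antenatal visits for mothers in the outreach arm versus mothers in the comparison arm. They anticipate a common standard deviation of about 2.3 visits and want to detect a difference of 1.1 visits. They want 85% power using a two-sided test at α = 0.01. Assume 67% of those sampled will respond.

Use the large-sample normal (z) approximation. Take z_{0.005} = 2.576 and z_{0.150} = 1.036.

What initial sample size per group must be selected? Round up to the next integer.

n = 171 per group

n = (z_{α/2} + z_β)² · (σ₁² + σ₂²) / δ²
  = (2.576 + 1.036)² · (2·2.3² = 10.58) / 1.1²
  = 13.0465 · 10.58 / 1.21
  = 114.08
Adjust for 67% response: 114.08 / 0.67 = 170.26.
Round up → n = 171 per group.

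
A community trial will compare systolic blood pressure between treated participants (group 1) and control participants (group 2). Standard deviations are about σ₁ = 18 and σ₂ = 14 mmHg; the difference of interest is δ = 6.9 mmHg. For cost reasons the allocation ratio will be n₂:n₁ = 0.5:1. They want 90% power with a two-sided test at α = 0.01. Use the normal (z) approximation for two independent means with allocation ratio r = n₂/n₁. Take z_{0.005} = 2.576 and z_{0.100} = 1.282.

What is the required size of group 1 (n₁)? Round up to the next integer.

n₁ = 224

n₁ = (z_{α/2} + z_β)² · (σ₁² + σ₂²/r) / δ²
   = (2.576 + 1.282)² · (18² + 14²/0.5) / 6.9²
   = 14.8842 · (324 + 392) / 47.61
   = 14.8842 · 716 / 47.61
   = 223.84
Round up → n₁ = 224; n₂ = r·n₁ = 0.5 × 224 = 112.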